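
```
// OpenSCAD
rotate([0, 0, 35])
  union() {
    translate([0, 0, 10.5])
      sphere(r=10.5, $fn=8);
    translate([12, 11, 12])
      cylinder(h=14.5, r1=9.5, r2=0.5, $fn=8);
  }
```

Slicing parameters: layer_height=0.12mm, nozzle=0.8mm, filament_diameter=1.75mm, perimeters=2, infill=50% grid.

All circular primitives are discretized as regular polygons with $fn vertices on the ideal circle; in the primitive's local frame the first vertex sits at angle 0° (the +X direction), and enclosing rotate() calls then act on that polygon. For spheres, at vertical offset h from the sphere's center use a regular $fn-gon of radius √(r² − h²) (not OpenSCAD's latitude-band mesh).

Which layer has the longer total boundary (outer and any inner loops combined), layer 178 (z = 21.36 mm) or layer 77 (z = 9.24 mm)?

Layer 178 (z = 21.36): the sphere does not reach this height (|z−center|=10.860 > r=10.5); the cone at (12, 11): at t=0.646 of its height the radius interpolates to r₁+(r₂−r₁)t = 3.690, giving a regular 8-gon of that circumradius (perimeter = 2·8·3.690·sin(180°/8) = 22.60 mm); Taking the union: only the cone at (12, 11) is present, so the union is just that shape — boundary = 22.60 mm; (rotated 35° about Z; rotation is an isometry so areas/perimeters/island counts are preserved). So its perimeter = 22.60 mm. Layer 77 (z = 9.24): the r=10.5 sphere contributes a regular 8-gon of circumradius √(10.5²−1.26²) = 10.424 (perimeter = 2·8·10.424·sin(180°/8) = 63.83 mm); the cone at (12, 11) does not reach this height (z outside [12, 26.5]); Taking the union: only the r=10.5 sphere is present, so the union is just that shape — boundary = 63.83 mm; (whole slice rotated 35° about Z — lengths, areas and connectivity unchanged). So its perimeter = 63.83 mm. Layer 77 is larger (63.83 vs 22.60 mm).

layer 77 (z = 9.24 mm)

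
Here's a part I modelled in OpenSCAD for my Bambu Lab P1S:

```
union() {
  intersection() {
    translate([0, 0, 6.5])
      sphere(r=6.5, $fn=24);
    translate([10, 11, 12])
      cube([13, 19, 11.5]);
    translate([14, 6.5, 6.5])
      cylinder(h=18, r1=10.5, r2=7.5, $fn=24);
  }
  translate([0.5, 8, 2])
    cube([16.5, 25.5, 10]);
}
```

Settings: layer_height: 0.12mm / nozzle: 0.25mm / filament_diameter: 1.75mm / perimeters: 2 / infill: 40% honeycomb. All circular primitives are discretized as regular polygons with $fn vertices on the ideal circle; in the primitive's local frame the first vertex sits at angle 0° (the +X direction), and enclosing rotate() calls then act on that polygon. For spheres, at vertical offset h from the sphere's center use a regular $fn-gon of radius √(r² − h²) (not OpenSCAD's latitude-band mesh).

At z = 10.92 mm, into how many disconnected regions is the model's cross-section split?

At z = 10.92 mm: the r=6.5 sphere slices to a regular 24-gon of circumradius 4.766 (√(r²−h²) with h=4.42 from center); the cube at (10, 11) does not reach this height (z outside [12, 23.5]); the cone at (14, 6.5) (r1=10.5→r2=7.5) has section circumradius 9.763 here — a regular 24-gon; Keeping only the common overlap: at least one operand is absent at this height, so nothing remains; the cube at (0.5, 8) is present — its section is the full 16.5×25.5 rectangle; Combining (union): only the 16.5×25.5 cube at (0.5, 8) is present, so the union is just that shape — 1 connected region. The result has 1 disconnected region.

1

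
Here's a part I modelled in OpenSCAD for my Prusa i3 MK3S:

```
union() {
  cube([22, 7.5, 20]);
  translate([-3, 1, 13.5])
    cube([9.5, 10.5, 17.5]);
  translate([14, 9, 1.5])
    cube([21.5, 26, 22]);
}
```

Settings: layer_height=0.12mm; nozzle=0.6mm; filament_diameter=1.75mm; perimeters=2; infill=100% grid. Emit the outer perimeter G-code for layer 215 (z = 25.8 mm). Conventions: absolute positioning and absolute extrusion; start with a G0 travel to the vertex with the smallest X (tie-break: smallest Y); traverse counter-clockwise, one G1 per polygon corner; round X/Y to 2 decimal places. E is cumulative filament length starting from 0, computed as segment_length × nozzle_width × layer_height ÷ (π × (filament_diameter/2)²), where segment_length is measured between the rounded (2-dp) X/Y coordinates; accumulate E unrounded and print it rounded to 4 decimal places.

G0 X-3.00 Y1.00 Z25.80
G1 X6.50 Y1.00 E0.2844
G1 X6.50 Y11.50 E0.5987
G1 X-3.00 Y11.50 E0.8831
G1 X-3.00 Y1.00 E1.1974

At z = 25.8 mm: the cube is not intersected at this z (z outside [0, 20]); the cube at (-3, 1) (footprint 9.5×10.5) is included at this height; the cube at (14, 9) does not reach this height (z outside [1.5, 23.5]); Combining (union): only the 9.5×10.5 cube at (-3, 1) is present, so the union is just that shape — 1 connected region. The outline is a single polygon with 4 vertices. Extrusion per mm of travel: 0.6 × 0.12 / (π × 0.875²) = 0.029934. Accumulating E over each segment gives final E = 1.1974.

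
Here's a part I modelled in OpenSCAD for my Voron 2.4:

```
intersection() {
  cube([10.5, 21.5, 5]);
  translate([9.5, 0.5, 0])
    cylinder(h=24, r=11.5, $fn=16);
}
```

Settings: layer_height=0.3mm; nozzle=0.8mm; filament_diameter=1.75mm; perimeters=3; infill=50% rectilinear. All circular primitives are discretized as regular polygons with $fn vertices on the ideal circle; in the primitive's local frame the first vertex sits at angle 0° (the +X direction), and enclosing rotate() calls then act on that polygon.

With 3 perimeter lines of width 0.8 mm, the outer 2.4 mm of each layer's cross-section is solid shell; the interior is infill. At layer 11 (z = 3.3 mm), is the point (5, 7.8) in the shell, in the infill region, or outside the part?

At z = 3.3 mm: the 10.5×21.5 cube contributes its full rectangle; the r=11.5 cylinder at (9.5, 0.5) contributes a regular 16-gon of circumradius 11.5; Taking the intersection: the r=11.5 cylinder at (9.5, 0.5) partially overlaps the 10.5×21.5 cube; clipping to the common part keeps 110.05 mm² — 1 connected region. Overall, the cross-section is a single solid region. The nearest boundary edge runs (1.37, 8.63)→(5.10, 11.12); distance from the point to it = 2.71 mm. The point is inside the cross-section and 2.71 mm from the nearest boundary — more than the 2.4 mm shell width (3 × 0.8), so it's in the infill interior.

infill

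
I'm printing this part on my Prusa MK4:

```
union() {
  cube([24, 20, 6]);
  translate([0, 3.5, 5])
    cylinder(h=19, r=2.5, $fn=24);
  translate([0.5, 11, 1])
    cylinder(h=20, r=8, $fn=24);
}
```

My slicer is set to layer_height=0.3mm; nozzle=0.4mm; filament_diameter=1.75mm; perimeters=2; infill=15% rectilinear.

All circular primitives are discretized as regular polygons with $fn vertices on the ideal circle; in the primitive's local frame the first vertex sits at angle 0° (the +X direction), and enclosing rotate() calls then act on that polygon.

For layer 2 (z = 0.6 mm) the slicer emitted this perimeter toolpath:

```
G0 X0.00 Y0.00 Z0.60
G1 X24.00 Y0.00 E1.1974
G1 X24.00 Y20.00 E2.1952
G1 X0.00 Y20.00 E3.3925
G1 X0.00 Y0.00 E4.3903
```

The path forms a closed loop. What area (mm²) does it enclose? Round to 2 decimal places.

480.00 mm²

Apply the shoelace formula to the sequence of (X, Y) vertices; enclosed area = 480.00 mm².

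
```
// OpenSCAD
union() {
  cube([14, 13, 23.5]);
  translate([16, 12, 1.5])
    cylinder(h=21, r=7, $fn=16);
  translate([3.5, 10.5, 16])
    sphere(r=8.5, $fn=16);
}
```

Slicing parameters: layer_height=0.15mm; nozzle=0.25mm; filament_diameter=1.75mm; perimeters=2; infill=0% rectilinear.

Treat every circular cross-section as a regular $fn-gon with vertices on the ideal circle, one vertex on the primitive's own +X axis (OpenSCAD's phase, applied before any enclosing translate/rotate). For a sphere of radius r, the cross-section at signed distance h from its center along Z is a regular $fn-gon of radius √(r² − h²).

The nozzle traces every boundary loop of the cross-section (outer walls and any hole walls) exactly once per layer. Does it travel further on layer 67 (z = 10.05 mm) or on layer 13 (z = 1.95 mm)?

Layer 67 (z = 10.05): the cube is present — its section is the full 14×13 rectangle (perimeter 54.00 mm); the r=7 cylinder at (16, 12) gives a regular 16-gon of circumradius 7 (constant along its height) (perimeter = 2·16·7.000·sin(180°/16) = 43.70 mm); the r=8.5 sphere at (3.5, 10.5) contributes a regular 16-gon of circumradius √(8.5²−5.95²) = 6.070 (perimeter = 2·16·6.070·sin(180°/16) = 37.90 mm); Taking the union: the regions partially overlap (shared area 100.00 mm²), so the edge portions inside another operand are dropped and the merged outline is re-measured after clipping — boundary = 81.14 mm. So its perimeter = 81.14 mm. Layer 13 (z = 1.95): the cube (footprint 14×13) is included at this height (perimeter 54.00 mm); the r=7 cylinder at (16, 12) gives a regular 16-gon of circumradius 7 (constant along its height) (perimeter = 2·16·7.000·sin(180°/16) = 43.70 mm); the sphere at (3.5, 10.5) is not intersected at this z (|z−center|=14.050 > r=8.5); Combining (union): the regions partially overlap (shared area 28.80 mm²), so the edge portions inside another operand are dropped and the merged outline is re-measured after clipping — boundary = 75.39 mm. So its perimeter = 75.39 mm. Layer 67 is larger (81.14 vs 75.39 mm).

layer 67 (z = 10.05 mm)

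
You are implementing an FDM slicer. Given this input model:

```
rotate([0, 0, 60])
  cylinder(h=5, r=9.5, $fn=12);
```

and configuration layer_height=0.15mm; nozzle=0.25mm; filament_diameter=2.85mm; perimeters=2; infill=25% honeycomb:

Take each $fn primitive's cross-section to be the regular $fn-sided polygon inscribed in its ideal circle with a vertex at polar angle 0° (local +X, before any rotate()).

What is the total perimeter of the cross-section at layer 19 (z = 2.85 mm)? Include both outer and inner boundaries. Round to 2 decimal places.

59.01 mm

At z = 2.85 mm: the r=9.5 cylinder contributes a regular 12-gon of circumradius 9.5 (perimeter = 2·12·9.500·sin(180°/12) = 59.01 mm); (rotated 60° about Z; rotation is an isometry so areas/perimeters/island counts are preserved). Overall, the cross-section is a single solid region. Total boundary length (outer) = 59.01 mm.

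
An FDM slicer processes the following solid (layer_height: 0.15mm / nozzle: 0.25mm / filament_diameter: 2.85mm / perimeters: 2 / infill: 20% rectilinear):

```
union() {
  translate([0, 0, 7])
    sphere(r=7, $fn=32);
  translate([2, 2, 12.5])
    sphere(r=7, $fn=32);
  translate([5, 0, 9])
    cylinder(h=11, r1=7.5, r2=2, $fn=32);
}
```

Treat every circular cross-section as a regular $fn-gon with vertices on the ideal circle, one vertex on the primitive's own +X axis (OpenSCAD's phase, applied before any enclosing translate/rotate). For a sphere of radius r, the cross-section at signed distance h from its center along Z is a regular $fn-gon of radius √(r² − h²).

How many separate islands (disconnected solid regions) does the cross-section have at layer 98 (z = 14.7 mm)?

1

At z = 14.7 mm: the sphere is absent (|z−center|=7.700 > r=7); the sphere at (2, 2): section is a regular 32-gon, circumradius = √(r²−h²) = √(7²−2.2²) = 6.645; the cone at (5, 0) (r1=7.5→r2=2) has section circumradius 4.650 here — a regular 32-gon; Combining (union): the regions partially overlap (shared area 56.13 mm²), so overlapping operands fuse into one piece — 1 connected region. Overall, the cross-section is a single solid region. Island count = 1.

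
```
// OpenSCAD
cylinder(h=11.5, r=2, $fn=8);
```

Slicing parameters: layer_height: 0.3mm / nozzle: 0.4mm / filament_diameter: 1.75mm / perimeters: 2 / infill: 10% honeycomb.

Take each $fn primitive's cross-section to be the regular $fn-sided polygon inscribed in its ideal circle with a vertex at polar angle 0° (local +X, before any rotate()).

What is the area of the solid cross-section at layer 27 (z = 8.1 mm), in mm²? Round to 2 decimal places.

11.31 mm²

At z = 8.1 mm: the r=2 cylinder gives a regular 8-gon of circumradius 2 (constant along its height) (area = (8/2)·2.000²·sin(360°/8) = 11.31 mm²). Overall, the cross-section is a single solid region. Net area = 11.31 mm².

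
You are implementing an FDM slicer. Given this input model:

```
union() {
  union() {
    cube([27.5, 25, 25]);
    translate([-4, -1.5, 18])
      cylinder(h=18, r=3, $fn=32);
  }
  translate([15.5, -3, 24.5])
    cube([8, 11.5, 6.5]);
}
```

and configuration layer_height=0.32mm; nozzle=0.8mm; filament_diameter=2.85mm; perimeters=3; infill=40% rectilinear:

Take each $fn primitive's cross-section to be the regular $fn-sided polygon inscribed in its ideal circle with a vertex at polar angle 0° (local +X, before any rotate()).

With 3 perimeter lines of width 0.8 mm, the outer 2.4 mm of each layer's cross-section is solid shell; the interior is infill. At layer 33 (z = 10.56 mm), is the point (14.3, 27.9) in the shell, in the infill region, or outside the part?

At z = 10.56 mm: the 27.5×25 cube contributes its full rectangle; the cylinder at (-4, -1.5) is not intersected at this z (z outside [18, 36]); Merging all regions: only the 27.5×25 cube is present, so the union is just that shape — 1 connected region; the cube at (15.5, -3) is not intersected at this z (z outside [24.5, 31]); Taking the union: only the result so far is present, so the union is just that shape — 1 connected region. Overall, the cross-section is a single solid region. The nearest boundary edge runs (27.50, 25.00)→(0.00, 25.00); distance from the point to it = 2.90 mm. The point is not inside any of the regions above, so it lies outside the cross-section (2.90 mm from the nearest boundary).

outside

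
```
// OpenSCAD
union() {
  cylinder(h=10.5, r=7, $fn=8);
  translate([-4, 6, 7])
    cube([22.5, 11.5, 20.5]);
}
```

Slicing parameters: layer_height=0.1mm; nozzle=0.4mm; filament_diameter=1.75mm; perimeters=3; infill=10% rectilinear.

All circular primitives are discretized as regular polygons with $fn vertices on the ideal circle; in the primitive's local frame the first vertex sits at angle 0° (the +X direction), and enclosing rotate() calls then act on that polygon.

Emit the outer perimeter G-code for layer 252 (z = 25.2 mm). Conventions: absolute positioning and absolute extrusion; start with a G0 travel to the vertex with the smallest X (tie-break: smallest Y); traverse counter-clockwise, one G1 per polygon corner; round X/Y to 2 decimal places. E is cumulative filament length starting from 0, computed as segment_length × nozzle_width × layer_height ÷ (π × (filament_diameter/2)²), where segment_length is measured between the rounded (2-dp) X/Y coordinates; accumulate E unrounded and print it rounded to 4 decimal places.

G0 X-4.00 Y6.00 Z25.20
G1 X18.50 Y6.00 E0.3742
G1 X18.50 Y17.50 E0.5654
G1 X-4.00 Y17.50 E0.9396
G1 X-4.00 Y6.00 E1.1308

At z = 25.2 mm: the cylinder does not reach this height (z outside [0, 10.5]); the 22.5×11.5 cube at (-4, 6) contributes its full rectangle; Combining (union): only the 22.5×11.5 cube at (-4, 6) is present, so the union is just that shape — 1 connected region. The outline is a single polygon with 4 vertices. Extrusion per mm of travel: 0.4 × 0.1 / (π × 0.875²) = 0.016630. Accumulating E over each segment gives final E = 1.1308.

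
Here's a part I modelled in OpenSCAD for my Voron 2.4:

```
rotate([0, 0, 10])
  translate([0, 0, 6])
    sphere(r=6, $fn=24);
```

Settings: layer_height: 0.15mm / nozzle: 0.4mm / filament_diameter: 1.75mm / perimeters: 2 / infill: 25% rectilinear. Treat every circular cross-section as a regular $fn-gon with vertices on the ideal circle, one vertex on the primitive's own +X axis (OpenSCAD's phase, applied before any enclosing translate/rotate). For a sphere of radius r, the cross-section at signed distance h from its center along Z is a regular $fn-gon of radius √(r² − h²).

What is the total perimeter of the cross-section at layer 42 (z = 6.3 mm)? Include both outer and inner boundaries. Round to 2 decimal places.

At z = 6.3 mm: the r=6 sphere slices to a regular 24-gon of circumradius 5.992 (√(r²−h²) with h=0.3 from center) (perimeter = 2·24·5.992·sin(180°/24) = 37.54 mm); (rotated 10° about Z; rotation is an isometry so areas/perimeters/island counts are preserved). Overall, the cross-section is a single solid region. Total boundary length (outer) = 37.54 mm.

37.54 mm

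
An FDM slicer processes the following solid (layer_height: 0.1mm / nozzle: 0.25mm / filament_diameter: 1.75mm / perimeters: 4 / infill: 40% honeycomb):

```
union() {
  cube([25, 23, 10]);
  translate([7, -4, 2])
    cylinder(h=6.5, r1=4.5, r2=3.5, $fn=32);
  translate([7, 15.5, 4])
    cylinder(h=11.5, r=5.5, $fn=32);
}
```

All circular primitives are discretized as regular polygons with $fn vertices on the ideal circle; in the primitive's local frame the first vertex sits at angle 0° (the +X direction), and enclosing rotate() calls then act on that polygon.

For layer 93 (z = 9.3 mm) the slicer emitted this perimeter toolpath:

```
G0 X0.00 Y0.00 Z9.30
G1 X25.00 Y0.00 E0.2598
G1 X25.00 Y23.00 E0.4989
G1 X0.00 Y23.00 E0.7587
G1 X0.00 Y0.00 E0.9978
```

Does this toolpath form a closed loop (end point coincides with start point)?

yes

Start point (G0): (0.00, 0.00). End point (last G1): the path returns to the start — closed.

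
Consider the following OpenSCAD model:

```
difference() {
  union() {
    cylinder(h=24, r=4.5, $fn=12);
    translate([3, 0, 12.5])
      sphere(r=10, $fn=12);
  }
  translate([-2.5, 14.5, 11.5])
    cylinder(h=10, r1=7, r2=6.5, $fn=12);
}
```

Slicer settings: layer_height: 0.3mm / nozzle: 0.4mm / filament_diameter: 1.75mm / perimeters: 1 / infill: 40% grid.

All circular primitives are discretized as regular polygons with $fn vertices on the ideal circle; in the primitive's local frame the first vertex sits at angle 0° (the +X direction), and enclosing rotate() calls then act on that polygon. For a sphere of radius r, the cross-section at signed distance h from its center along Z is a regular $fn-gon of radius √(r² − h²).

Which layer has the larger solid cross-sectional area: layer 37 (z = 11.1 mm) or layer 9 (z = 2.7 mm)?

layer 37 (z = 11.1 mm)

Layer 37 (z = 11.1): the r=4.5 cylinder contributes a regular 12-gon of circumradius 4.5 (area = (12/2)·4.500²·sin(360°/12) = 60.75 mm²); the sphere at (3, 0): section is a regular 12-gon, circumradius = √(r²−h²) = √(10²−1.4²) = 9.902 (area = (12/2)·9.902²·sin(360°/12) = 294.12 mm²); Merging all regions: the r=4.5 cylinder lies entirely inside the r=10 sphere at (3, 0), so the union is just the r=10 sphere at (3, 0) — area = 294.12 mm²; the cone at (-2.5, 14.5) is absent (z outside [11.5, 21.5]); After the difference (first − rest): none of the subtracted shapes is present at this height, so the result so far is unchanged — area = 294.12 mm². So its area = 294.12 mm². Layer 9 (z = 2.7): the r=4.5 cylinder contributes a regular 12-gon of circumradius 4.5 (area = (12/2)·4.500²·sin(360°/12) = 60.75 mm²); the sphere at (3, 0): section is a regular 12-gon, circumradius = √(r²−h²) = √(10²−9.8²) = 1.990 (area = (12/2)·1.990²·sin(360°/12) = 11.88 mm²); Combining (union): the regions partially overlap — summed areas 72.63 mm² minus the doubly-counted overlap 10.58 mm² gives 62.05 mm² — area = 62.05 mm²; the cone at (-2.5, 14.5) does not reach this height (z outside [11.5, 21.5]); After the difference (first − rest): none of the subtracted shapes is present at this height, so the result so far is unchanged — area = 62.05 mm². So its area = 62.05 mm². Layer 37 is larger (294.12 vs 62.05 mm²).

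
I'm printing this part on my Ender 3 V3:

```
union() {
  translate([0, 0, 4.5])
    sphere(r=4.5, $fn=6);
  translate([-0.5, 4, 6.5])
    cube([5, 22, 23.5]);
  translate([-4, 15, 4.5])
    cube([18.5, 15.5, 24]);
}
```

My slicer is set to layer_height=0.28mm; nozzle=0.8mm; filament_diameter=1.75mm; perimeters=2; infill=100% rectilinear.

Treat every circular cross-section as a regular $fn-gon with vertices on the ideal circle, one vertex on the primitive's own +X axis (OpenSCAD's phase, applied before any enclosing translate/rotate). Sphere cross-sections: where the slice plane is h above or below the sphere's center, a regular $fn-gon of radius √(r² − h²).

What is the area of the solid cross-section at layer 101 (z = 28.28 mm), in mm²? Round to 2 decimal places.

341.75 mm²

At z = 28.28 mm: the sphere is not intersected at this z (|z−center|=23.780 > r=4.5); the cube at (-0.5, 4) (footprint 5×22) is included at this height (area 110.00 mm²); the cube at (-4, 15) is present — its section is the full 18.5×15.5 rectangle (area 286.75 mm²); Merging all regions: the regions partially overlap — summed areas 396.75 mm² minus the doubly-counted overlap 55.00 mm² gives 341.75 mm² — area = 341.75 mm². Overall, the cross-section is a single solid region. Net area = 341.75 mm².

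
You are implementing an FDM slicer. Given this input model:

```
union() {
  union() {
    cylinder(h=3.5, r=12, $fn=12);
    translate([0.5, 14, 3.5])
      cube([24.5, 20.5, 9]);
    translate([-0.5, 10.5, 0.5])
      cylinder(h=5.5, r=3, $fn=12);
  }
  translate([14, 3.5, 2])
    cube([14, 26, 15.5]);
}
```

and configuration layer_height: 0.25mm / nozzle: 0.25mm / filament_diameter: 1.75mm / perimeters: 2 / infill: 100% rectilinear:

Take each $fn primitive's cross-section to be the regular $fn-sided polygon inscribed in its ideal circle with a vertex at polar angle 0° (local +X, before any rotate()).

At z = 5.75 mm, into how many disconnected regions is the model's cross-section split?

2

At z = 5.75 mm: the cylinder is absent (z outside [0, 3.5]); the cube at (0.5, 14) is present — its section is the full 24.5×20.5 rectangle; the r=3 cylinder at (-0.5, 10.5) gives a regular 12-gon of circumradius 3 (constant along its height); Taking the union: the 2 present regions are separate (no shared area or edge), so areas and boundary lengths simply add and each stays a separate island — 2 connected regions; the cube at (14, 3.5) is present — its section is the full 14×26 rectangle; Combining (union): the regions partially overlap (shared area 170.50 mm²), so overlapping operands fuse into one piece — 2 connected regions. The result has 2 disconnected regions.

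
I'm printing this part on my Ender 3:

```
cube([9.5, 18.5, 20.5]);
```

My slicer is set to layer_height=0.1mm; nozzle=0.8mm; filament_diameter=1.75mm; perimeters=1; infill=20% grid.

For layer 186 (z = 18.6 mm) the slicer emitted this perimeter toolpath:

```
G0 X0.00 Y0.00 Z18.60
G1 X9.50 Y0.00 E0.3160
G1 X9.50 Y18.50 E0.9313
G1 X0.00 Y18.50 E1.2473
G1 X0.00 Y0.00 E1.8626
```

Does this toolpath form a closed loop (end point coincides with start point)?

yes

Start point (G0): (0.00, 0.00). End point (last G1): the path returns to the start — closed.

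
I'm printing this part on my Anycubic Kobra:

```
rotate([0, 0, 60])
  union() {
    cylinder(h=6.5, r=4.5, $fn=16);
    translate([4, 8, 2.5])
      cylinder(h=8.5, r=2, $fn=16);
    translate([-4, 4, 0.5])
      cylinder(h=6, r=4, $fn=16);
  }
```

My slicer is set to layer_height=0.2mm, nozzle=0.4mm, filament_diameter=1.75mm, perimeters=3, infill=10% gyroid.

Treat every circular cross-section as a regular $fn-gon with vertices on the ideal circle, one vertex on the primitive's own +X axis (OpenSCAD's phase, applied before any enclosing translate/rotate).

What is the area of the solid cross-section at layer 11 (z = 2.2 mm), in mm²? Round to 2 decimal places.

At z = 2.2 mm: the cylinder: section is a regular 16-gon, circumradius r=4.5 (area = (16/2)·4.500²·sin(360°/16) = 61.99 mm²); the cylinder at (4, 8) is not intersected at this z (z outside [2.5, 11]); the cylinder at (-4, 4): section is a regular 16-gon, circumradius r=4 (area = (16/2)·4.000²·sin(360°/16) = 48.98 mm²); Combining (union): the regions partially overlap — summed areas 110.98 mm² minus the doubly-counted overlap 11.70 mm² gives 99.28 mm² — area = 99.28 mm²; (rotated 60° about Z; rotation is an isometry so areas/perimeters/island counts are preserved). Overall, the cross-section is a single solid region. Net area = 99.28 mm².

99.28 mm²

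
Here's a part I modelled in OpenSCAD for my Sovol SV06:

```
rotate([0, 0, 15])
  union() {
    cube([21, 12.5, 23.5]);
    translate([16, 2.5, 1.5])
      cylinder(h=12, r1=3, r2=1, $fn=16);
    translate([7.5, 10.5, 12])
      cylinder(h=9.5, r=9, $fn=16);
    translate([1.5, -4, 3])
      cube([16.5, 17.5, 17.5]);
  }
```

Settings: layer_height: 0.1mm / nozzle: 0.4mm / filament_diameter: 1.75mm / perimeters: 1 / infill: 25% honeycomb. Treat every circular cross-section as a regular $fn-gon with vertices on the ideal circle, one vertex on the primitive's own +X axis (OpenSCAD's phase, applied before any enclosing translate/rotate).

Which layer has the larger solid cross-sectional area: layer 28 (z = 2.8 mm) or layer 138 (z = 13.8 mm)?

layer 138 (z = 13.8 mm)

Layer 28 (z = 2.8): the cube is present — its section is the full 21×12.5 rectangle (area 262.50 mm²); the cone at (16, 2.5): at t=0.108 of its height the radius interpolates to r₁+(r₂−r₁)t = 2.783, giving a regular 16-gon of that circumradius (area = (16/2)·2.783²·sin(360°/16) = 23.72 mm²); the cylinder at (7.5, 10.5) is absent (z outside [12, 21.5]); the cube at (1.5, -4) is absent (z outside [3, 20.5]); Combining (union): the regions partially overlap — summed areas 286.22 mm² minus the doubly-counted overlap 23.33 mm² gives 262.89 mm² — area = 262.89 mm²; (whole slice rotated 15° about Z — lengths, areas and connectivity unchanged). So its area = 262.89 mm². Layer 138 (z = 13.8): the cube (footprint 21×12.5) is included at this height (area 262.50 mm²); the cone at (16, 2.5) is absent (z outside [1.5, 13.5]); the r=9 cylinder at (7.5, 10.5) gives a regular 16-gon of circumradius 9 (constant along its height) (area = (16/2)·9.000²·sin(360°/16) = 247.98 mm²); the cube at (1.5, -4) is present — its section is the full 16.5×17.5 rectangle (area 288.75 mm²); Merging all regions: the regions partially overlap — summed areas 799.23 mm² minus the doubly-counted overlap 372.86 mm² gives 426.37 mm² — area = 426.37 mm²; (whole slice rotated 15° about Z — lengths, areas and connectivity unchanged). So its area = 426.37 mm². Layer 138 is larger (426.37 vs 262.89 mm²).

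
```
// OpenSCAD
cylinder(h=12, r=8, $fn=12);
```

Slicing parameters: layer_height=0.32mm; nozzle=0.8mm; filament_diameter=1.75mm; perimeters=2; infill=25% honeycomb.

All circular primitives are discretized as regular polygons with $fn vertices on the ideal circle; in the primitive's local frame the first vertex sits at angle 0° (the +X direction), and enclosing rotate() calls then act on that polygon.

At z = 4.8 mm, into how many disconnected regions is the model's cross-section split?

At z = 4.8 mm: the r=8 cylinder contributes a regular 12-gon of circumradius 8. The result has 1 disconnected region.

1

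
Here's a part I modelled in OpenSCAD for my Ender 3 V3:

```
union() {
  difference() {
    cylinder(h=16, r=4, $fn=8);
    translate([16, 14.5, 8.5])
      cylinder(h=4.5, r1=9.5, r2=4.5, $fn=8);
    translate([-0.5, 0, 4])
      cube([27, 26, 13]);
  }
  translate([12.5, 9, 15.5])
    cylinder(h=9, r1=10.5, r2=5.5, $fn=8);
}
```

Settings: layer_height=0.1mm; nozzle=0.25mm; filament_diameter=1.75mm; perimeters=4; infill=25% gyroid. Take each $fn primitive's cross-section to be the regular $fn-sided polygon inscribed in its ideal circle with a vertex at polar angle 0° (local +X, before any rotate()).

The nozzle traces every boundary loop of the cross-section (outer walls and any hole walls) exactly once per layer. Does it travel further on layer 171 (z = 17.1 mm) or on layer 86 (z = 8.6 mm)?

Layer 171 (z = 17.1): the cylinder does not reach this height (z outside [0, 16]); the cone at (16, 14.5) is absent (z outside [8.5, 13]); the cube at (-0.5, 0) does not reach this height (z outside [4, 17]); After the difference (first − rest): the first operand is absent here, so nothing remains; the cone at (12.5, 9) contributes a regular 8-gon of circumradius 9.611 (interpolated between r1=10.5 and r2=5.5 at t=0.178) (perimeter = 2·8·9.611·sin(180°/8) = 58.85 mm); Merging all regions: only the cone at (12.5, 9) is present, so the union is just that shape — boundary = 58.85 mm. So its perimeter = 58.85 mm. Layer 86 (z = 8.6): the r=4 cylinder contributes a regular 8-gon of circumradius 4 (perimeter = 2·8·4.000·sin(180°/8) = 24.49 mm); the cone at (16, 14.5) contributes a regular 8-gon of circumradius 9.389 (interpolated between r1=9.5 and r2=4.5 at t=0.022) (perimeter = 2·8·9.389·sin(180°/8) = 57.49 mm); the cube at (-0.5, 0) is present — its section is the full 27×26 rectangle (perimeter 106.00 mm); After the difference (first − rest): starting from the r=4 cylinder, the cone at (16, 14.5) misses the remaining region (no effect); the 27×26 cube at (-0.5, 0) partially overlaps it — only the 13.26 mm² overlap (of its 702.00 mm²) is removed, clipping the outline — boundary = 26.12 mm; the cone at (12.5, 9) does not reach this height (z outside [15.5, 24.5]); Merging all regions: only that combined region is present, so the union is just that shape — boundary = 26.12 mm. So its perimeter = 26.12 mm. Layer 171 is larger (58.85 vs 26.12 mm).

layer 171 (z = 17.1 mm)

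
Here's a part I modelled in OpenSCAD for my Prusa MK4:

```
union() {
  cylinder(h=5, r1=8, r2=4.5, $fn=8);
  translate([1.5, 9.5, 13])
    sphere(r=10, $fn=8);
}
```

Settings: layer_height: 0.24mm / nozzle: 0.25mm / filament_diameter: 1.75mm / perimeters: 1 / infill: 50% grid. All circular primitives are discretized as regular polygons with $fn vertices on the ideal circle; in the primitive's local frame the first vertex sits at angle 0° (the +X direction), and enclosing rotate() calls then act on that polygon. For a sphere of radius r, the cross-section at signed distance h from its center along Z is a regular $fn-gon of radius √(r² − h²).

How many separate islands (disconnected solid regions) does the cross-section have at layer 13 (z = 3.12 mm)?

At z = 3.12 mm: the cone contributes a regular 8-gon of circumradius 5.816 (interpolated between r1=8 and r2=4.5 at t=0.624); the sphere at (1.5, 9.5): section is a regular 8-gon, circumradius = √(r²−h²) = √(10²−9.88²) = 1.545; Combining (union): the 2 present regions are separate (no shared area or edge), so areas and boundary lengths simply add and each stays a separate island — 2 connected regions. Overall, the cross-section has 2 separate islands. Island count = 2.

2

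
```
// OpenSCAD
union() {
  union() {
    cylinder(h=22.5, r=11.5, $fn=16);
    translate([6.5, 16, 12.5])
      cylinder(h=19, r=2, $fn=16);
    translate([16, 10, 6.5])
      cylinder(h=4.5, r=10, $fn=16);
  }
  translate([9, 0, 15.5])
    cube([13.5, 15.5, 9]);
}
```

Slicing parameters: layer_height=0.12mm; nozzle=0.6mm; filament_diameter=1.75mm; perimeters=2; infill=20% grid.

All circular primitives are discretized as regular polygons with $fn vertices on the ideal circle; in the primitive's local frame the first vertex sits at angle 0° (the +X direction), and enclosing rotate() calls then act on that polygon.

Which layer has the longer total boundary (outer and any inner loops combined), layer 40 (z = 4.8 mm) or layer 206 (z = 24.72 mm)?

layer 40 (z = 4.8 mm)

Layer 40 (z = 4.8): the r=11.5 cylinder contributes a regular 16-gon of circumradius 11.5 (perimeter = 2·16·11.500·sin(180°/16) = 71.79 mm); the cylinder at (6.5, 16) is not intersected at this z (z outside [12.5, 31.5]); the cylinder at (16, 10) is not intersected at this z (z outside [6.5, 11]); Taking the union: only the r=11.5 cylinder is present, so the union is just that shape — boundary = 71.79 mm; the cube at (9, 0) does not reach this height (z outside [15.5, 24.5]); Merging all regions: only that combined region is present, so the union is just that shape — boundary = 71.79 mm. So its perimeter = 71.79 mm. Layer 206 (z = 24.72): the cylinder is not intersected at this z (z outside [0, 22.5]); the r=2 cylinder at (6.5, 16) contributes a regular 16-gon of circumradius 2 (perimeter = 2·16·2.000·sin(180°/16) = 12.49 mm); the cylinder at (16, 10) does not reach this height (z outside [6.5, 11]); Taking the union: only the r=2 cylinder at (6.5, 16) is present, so the union is just that shape — boundary = 12.49 mm; the cube at (9, 0) is not intersected at this z (z outside [15.5, 24.5]); Merging all regions: only the result so far is present, so the union is just that shape — boundary = 12.49 mm. So its perimeter = 12.49 mm. Layer 40 is larger (71.79 vs 12.49 mm).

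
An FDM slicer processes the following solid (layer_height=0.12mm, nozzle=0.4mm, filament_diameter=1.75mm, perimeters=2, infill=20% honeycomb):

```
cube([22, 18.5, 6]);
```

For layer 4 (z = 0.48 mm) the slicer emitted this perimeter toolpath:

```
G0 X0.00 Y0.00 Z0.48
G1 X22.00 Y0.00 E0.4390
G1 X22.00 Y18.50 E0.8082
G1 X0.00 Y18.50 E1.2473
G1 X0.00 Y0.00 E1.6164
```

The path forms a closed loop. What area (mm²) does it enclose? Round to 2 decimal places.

407.00 mm²

Apply the shoelace formula to the sequence of (X, Y) vertices; enclosed area = 407.00 mm².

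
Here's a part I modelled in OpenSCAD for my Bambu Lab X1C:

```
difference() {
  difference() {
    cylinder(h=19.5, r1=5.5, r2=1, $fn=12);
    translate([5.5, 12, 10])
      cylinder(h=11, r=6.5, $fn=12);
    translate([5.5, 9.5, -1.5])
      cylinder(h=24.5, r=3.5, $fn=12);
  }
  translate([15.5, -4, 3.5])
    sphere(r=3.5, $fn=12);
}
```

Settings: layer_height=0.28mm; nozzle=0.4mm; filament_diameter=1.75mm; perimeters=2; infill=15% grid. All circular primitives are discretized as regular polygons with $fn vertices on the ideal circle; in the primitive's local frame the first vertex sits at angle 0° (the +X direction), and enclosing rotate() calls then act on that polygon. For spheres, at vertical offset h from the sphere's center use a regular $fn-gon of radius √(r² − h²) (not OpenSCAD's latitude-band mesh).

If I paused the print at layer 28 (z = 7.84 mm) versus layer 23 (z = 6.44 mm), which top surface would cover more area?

layer 23 (z = 6.44 mm)

Layer 28 (z = 7.84): the cone contributes a regular 12-gon of circumradius 3.691 (interpolated between r1=5.5 and r2=1 at t=0.402) (area = (12/2)·3.691²·sin(360°/12) = 40.87 mm²); the cylinder at (5.5, 12) does not reach this height (z outside [10, 21]); the r=3.5 cylinder at (5.5, 9.5) gives a regular 12-gon of circumradius 3.5 (constant along its height) (area = (12/2)·3.500²·sin(360°/12) = 36.75 mm²); Taking the first minus the rest: starting from the cone (40.87 mm²), the r=3.5 cylinder at (5.5, 9.5) misses the remaining region (no effect) — area = 40.87 mm²; the sphere at (15.5, -4) is not intersected at this z (|z−center|=4.340 > r=3.5); Taking the first minus the rest: none of the subtracted shapes is present at this height, so the result so far is unchanged — area = 40.87 mm². So its area = 40.87 mm². Layer 23 (z = 6.44): the cone: at t=0.330 of its height the radius interpolates to r₁+(r₂−r₁)t = 4.014, giving a regular 12-gon of that circumradius (area = (12/2)·4.014²·sin(360°/12) = 48.33 mm²); the cylinder at (5.5, 12) is absent (z outside [10, 21]); the cylinder at (5.5, 9.5): section is a regular 12-gon, circumradius r=3.5 (area = (12/2)·3.500²·sin(360°/12) = 36.75 mm²); After the difference (first − rest): starting from the cone (48.33 mm²), the r=3.5 cylinder at (5.5, 9.5) misses the remaining region (no effect) — area = 48.33 mm²; the sphere at (15.5, -4): section is a regular 12-gon, circumradius = √(r²−h²) = √(3.5²−2.94²) = 1.899 (area = (12/2)·1.899²·sin(360°/12) = 10.82 mm²); After the difference (first − rest): starting from that combined region (48.33 mm²), the r=3.5 sphere at (15.5, -4) misses the remaining region (no effect) — area = 48.33 mm². So its area = 48.33 mm². Layer 23 is larger (48.33 vs 40.87 mm²).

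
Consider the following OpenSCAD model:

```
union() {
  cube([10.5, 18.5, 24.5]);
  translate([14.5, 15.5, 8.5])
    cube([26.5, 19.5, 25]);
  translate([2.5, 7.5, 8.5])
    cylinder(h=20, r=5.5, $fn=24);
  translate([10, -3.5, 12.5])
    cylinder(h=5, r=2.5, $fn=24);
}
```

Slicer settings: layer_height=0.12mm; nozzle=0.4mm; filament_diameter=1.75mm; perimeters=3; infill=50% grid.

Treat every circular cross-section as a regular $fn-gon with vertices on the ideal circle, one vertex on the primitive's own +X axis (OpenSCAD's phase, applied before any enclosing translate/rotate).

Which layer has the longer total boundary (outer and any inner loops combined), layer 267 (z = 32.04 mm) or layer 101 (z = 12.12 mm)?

layer 101 (z = 12.12 mm)

Layer 267 (z = 32.04): the cube does not reach this height (z outside [0, 24.5]); the 26.5×19.5 cube at (14.5, 15.5) contributes its full rectangle (perimeter 92.00 mm); the cylinder at (2.5, 7.5) does not reach this height (z outside [8.5, 28.5]); the cylinder at (10, -3.5) is absent (z outside [12.5, 17.5]); Merging all regions: only the 26.5×19.5 cube at (14.5, 15.5) is present, so the union is just that shape — boundary = 92.00 mm. So its perimeter = 92.00 mm. Layer 101 (z = 12.12): the 10.5×18.5 cube contributes its full rectangle (perimeter 58.00 mm); the 26.5×19.5 cube at (14.5, 15.5) contributes its full rectangle (perimeter 92.00 mm); the cylinder at (2.5, 7.5): section is a regular 24-gon, circumradius r=5.5 (perimeter = 2·24·5.500·sin(180°/24) = 34.46 mm); the cylinder at (10, -3.5) does not reach this height (z outside [12.5, 17.5]); Taking the union: the regions partially overlap (shared area 73.33 mm²), so the edge portions inside another operand are dropped and the merged outline is re-measured after clipping — boundary = 152.29 mm. So its perimeter = 152.29 mm. Layer 101 is larger (152.29 vs 92.00 mm).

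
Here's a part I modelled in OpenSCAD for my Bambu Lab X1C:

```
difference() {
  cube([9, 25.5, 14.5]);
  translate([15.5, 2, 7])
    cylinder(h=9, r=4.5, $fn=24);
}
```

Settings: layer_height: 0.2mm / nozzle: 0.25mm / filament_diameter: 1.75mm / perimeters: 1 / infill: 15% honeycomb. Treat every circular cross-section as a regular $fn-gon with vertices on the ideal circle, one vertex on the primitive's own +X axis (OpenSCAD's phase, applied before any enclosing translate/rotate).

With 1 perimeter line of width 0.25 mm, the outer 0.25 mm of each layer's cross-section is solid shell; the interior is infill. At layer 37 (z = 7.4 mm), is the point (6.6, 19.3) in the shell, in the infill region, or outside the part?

infill

At z = 7.4 mm: the cube (footprint 9×25.5) is included at this height; the r=4.5 cylinder at (15.5, 2) contributes a regular 24-gon of circumradius 4.5; After the difference (first − rest): starting from the 9×25.5 cube, the r=4.5 cylinder at (15.5, 2) misses the remaining region (no effect) — 1 connected region. Overall, the cross-section is a single solid region. The nearest boundary edge runs (9.00, 25.50)→(9.00, 0.00); distance from the point to it = 2.40 mm. The point is inside the cross-section and 2.40 mm from the nearest boundary — more than the 0.25 mm shell width (1 × 0.25), so it's in the infill interior.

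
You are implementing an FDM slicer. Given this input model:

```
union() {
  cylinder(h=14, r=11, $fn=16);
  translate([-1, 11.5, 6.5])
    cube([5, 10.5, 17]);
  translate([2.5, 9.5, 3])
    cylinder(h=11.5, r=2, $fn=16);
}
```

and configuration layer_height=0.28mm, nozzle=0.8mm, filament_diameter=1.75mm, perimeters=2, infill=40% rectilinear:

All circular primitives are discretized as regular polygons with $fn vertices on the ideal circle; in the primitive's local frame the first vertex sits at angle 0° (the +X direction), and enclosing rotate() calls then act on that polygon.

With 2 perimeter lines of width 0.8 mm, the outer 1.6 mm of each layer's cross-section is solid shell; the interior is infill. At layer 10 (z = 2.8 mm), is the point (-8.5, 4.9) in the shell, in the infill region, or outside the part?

At z = 2.8 mm: the cylinder: section is a regular 16-gon, circumradius r=11; the cube at (-1, 11.5) does not reach this height (z outside [6.5, 23.5]); the cylinder at (2.5, 9.5) is absent (z outside [3, 14.5]); Taking the union: only the r=11 cylinder is present, so the union is just that shape — 1 connected region. Overall, the cross-section is a single solid region. The nearest boundary edge runs (-7.78, 7.78)→(-10.16, 4.21); distance from the point to it = 1.00 mm. The point is inside the cross-section, 1.00 mm from the nearest boundary — within the 1.6 mm shell band (2 × 0.8).

shell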